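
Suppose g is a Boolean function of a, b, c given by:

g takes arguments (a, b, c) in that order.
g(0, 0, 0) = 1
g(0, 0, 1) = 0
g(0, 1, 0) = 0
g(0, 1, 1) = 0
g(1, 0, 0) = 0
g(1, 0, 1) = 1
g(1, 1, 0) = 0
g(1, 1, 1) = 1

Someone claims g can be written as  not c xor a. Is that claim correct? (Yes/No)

No

Test each input against both g and the formula:
  a=0, b=0, c=0: formula gives 1, g = 1 ✓
  a=0, b=0, c=1: formula gives 0, g = 0 ✓
  a=0, b=1, c=0: formula gives 1, but g = 0 ✗
Row (0,1,0) is a counterexample, so the formula is not equivalent to g.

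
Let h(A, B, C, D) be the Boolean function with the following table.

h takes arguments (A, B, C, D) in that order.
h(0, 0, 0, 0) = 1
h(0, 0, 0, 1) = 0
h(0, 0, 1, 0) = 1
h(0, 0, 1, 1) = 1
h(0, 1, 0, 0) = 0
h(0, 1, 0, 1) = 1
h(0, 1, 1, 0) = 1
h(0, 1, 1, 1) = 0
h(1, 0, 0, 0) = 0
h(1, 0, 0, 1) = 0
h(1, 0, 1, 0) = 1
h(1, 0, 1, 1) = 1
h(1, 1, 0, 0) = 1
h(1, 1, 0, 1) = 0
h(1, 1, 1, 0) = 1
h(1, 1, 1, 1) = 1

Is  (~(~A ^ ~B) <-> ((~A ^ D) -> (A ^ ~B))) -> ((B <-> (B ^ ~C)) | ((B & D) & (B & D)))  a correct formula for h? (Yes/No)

Evaluate (~(~A ^ ~B) <-> ((~A ^ D) -> (A ^ ~B))) -> ((B <-> (B ^ ~C)) | ((B & D) & (B & D))) on each row and compare to h:
  A=0, B=0, C=0, D=0: formula gives 0, but h = 1 ✗
Row (0,0,0,0) is a counterexample, so the formula is not equivalent to h.

No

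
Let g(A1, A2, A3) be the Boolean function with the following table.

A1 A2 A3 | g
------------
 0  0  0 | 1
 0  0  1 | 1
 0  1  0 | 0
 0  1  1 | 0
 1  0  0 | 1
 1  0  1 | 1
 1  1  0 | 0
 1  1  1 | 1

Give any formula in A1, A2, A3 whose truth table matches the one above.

g(A1, A2, A3) = not ((((not A1 and A2) and not A3) or ((not A1 and A2) and A3)) or ((A1 and A2) and not A3))

g is 0 on only 3 rows — (0,1,0), (0,1,1), (1,1,0). Writing each as a minterm (¬A1·A2·¬A3, ¬A1·A2·A3, A1·A2·¬A3) and OR-ing them characterizes exactly where g=0, so g is the negation of that disjunction.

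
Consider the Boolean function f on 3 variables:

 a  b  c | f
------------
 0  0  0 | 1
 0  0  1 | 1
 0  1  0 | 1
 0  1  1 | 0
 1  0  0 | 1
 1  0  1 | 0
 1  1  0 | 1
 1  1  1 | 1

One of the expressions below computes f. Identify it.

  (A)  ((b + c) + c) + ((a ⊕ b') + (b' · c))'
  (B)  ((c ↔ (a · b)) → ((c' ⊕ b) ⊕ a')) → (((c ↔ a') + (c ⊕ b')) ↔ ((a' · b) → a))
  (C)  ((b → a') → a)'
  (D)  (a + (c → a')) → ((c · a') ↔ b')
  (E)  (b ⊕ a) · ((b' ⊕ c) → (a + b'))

(A) disagrees with f on (0,0,0) (formula → 0, table → 1); rule it out.
(C) disagrees with f on (0,1,1) (formula → 1, table → 0); rule it out.
(D) disagrees with f on (0,0,0) (formula → 0, table → 1); rule it out.
(E) disagrees with f on (0,0,0) (formula → 0, table → 1); rule it out.
(B) is the remaining candidate, and it agrees with f on all 8 inputs.

B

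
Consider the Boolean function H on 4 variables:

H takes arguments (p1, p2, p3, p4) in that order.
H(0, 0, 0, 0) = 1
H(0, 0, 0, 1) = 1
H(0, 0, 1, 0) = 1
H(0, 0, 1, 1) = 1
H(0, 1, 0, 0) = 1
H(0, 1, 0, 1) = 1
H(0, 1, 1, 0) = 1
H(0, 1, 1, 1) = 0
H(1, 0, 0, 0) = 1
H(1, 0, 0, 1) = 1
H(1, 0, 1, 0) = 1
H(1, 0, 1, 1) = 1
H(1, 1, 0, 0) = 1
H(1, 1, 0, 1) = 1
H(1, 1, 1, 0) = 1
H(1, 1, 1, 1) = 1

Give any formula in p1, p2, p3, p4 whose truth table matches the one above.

Only row (0,1,1,1) gives 0. So H is 1 everywhere except there — the complement of the minterm ¬p1·p2·p3·p4.

H(p1, p2, p3, p4) = ¬(((¬p1 ∧ p2) ∧ p3) ∧ p4)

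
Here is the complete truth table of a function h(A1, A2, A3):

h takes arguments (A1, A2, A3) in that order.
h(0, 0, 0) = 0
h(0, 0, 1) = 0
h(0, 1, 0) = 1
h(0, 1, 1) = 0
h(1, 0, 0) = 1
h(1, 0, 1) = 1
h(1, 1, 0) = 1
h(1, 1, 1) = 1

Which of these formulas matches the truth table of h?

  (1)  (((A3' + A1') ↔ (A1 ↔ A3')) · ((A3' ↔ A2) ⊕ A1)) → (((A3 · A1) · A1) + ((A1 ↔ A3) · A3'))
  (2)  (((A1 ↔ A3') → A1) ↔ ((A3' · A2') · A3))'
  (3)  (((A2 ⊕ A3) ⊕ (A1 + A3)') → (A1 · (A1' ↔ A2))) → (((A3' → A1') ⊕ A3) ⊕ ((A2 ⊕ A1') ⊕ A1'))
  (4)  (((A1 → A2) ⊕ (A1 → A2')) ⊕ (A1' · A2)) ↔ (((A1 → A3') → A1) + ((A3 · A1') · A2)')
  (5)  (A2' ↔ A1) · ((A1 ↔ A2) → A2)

4

(1) fails at (0,0,0): the formula yields 1, h is 0.
(2) fails at (0,0,0): the formula yields 1, h is 0.
(3) fails at (0,0,0): the formula yields 1, h is 0.
(5) fails at (0,1,1): the formula yields 1, h is 0.
Only (4) survives; checking it on all 8 rows confirms it matches h.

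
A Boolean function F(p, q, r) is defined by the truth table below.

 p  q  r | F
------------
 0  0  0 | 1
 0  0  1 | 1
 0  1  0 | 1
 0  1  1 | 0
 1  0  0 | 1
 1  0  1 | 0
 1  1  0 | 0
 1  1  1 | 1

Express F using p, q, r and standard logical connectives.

There are just 3 zero rows: (0,1,1), (1,0,1), (1,1,0). Their minterms are ¬p·q·r, p·¬q·r, p·q·¬r; the OR of those covers precisely the 0-outputs, and negating it yields F.

F(p, q, r) = ¬((((¬p ∧ q) ∧ r) ∨ ((p ∧ ¬q) ∧ r)) ∨ ((p ∧ q) ∧ ¬r))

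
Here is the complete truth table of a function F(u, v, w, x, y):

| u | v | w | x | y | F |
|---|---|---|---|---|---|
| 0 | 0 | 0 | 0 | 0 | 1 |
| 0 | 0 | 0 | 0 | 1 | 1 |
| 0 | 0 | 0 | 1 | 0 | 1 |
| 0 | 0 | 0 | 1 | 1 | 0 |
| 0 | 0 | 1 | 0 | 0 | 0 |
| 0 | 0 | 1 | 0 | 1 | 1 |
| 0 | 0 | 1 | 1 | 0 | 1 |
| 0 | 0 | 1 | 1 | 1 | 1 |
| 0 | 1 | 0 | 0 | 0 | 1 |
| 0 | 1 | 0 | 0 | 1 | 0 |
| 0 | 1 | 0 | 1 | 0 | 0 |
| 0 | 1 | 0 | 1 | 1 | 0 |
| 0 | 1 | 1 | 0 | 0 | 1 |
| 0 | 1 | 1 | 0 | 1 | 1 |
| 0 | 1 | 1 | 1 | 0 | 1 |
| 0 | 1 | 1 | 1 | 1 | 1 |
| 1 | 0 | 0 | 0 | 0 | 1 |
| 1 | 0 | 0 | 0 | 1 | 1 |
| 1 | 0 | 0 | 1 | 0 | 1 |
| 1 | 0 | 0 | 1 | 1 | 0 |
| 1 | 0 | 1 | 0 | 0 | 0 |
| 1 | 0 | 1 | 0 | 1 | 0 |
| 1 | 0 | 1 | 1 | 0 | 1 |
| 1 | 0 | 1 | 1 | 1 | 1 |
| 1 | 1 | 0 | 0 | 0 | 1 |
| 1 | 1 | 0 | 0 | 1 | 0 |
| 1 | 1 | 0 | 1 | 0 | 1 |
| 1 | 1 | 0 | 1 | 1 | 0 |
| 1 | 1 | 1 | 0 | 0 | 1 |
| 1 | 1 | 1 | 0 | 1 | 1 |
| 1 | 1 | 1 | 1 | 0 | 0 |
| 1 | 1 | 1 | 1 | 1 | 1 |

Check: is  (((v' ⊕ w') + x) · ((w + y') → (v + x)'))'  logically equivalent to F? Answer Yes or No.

Test each input against both F and the formula:
  u=0, v=0, w=0, x=0, y=0: formula gives 1, F = 1 ✓
  u=0, v=0, w=0, x=0, y=1: formula gives 1, F = 1 ✓
  u=0, v=0, w=0, x=1, y=0: formula gives 1, F = 1 ✓
  u=0, v=0, w=0, x=1, y=1: formula gives 0, F = 0 ✓
  …
  u=0, v=0, w=1, x=0, y=1: formula gives 0, but F = 1 ✗
Row (0,0,1,0,1) is a counterexample, so the formula is not equivalent to F.

No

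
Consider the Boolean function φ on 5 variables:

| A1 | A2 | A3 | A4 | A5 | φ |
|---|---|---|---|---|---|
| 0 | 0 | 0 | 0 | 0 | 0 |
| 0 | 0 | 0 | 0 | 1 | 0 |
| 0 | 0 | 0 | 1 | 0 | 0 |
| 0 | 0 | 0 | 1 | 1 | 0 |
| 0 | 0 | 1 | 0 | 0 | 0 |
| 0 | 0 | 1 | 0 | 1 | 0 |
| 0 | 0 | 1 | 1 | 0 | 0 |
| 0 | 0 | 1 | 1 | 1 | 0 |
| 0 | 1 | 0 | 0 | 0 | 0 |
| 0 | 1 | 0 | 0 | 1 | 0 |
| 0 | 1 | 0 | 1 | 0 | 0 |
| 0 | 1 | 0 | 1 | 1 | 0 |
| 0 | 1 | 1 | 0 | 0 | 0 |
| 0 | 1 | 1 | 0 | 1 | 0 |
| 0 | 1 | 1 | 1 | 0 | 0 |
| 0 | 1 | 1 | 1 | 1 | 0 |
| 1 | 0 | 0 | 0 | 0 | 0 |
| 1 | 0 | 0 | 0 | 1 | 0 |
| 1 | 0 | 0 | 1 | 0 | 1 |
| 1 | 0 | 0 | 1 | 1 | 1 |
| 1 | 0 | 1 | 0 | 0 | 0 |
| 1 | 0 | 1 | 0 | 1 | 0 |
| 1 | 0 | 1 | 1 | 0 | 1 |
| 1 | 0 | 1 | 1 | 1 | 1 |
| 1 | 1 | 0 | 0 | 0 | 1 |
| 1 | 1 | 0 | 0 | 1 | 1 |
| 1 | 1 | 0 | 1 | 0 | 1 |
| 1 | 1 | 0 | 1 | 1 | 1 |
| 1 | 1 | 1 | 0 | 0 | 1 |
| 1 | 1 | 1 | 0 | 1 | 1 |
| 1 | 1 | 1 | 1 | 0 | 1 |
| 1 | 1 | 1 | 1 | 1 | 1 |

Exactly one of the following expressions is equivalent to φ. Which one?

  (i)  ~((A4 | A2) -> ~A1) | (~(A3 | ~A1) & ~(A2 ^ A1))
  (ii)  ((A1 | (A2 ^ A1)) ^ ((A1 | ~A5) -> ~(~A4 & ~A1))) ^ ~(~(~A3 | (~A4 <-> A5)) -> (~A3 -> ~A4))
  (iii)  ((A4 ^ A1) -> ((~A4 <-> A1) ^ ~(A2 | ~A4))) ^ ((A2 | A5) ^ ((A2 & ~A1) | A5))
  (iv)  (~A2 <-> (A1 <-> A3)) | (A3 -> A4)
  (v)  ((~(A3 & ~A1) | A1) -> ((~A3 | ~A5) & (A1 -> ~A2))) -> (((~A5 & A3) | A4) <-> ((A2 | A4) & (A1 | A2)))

i

(ii): at (0,0,0,0,1) it gives 1, but φ = 0 — eliminated.
(iii): at (0,0,0,0,0) it gives 1, but φ = 0 — eliminated.
(iv): at (0,0,0,0,0) it gives 1, but φ = 0 — eliminated.
(v): at (0,0,0,0,0) it gives 1, but φ = 0 — eliminated.
Only (i) survives; checking it on all 32 rows confirms it matches φ.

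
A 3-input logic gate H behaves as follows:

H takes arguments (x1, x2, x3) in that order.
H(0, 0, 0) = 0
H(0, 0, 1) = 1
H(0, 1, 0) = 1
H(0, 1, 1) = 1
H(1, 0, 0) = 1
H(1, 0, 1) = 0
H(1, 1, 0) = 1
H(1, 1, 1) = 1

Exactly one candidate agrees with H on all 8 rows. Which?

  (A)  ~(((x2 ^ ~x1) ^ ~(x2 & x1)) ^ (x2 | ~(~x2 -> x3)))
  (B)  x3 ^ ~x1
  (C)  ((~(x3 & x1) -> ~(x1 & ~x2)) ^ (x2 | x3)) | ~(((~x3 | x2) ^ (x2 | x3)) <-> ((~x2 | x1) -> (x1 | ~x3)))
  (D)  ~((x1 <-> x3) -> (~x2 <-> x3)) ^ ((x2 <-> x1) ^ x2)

A

(B) disagrees with H on (0,0,0) (formula → 1, table → 0); rule it out.
(C) disagrees with H on (0,0,0) (formula → 1, table → 0); rule it out.
(D) disagrees with H on (1,0,0) (formula → 0, table → 1); rule it out.
That leaves (A). Evaluating it on every row reproduces the table of H exactly.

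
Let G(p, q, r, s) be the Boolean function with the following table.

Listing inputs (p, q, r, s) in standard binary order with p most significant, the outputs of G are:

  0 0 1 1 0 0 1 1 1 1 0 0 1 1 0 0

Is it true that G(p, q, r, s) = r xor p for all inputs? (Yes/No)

Check the formula against G row by row:
  p=0, q=0, r=0, s=0: formula gives 0, G = 0 ✓
  p=0, q=0, r=0, s=1: formula gives 0, G = 0 ✓
  p=0, q=0, r=1, s=0: formula gives 1, G = 1 ✓
  p=0, q=0, r=1, s=1: formula gives 1, G = 1 ✓
  … (the remaining 12 rows also agree.)
Every row agrees, so the formula is equivalent.

Yes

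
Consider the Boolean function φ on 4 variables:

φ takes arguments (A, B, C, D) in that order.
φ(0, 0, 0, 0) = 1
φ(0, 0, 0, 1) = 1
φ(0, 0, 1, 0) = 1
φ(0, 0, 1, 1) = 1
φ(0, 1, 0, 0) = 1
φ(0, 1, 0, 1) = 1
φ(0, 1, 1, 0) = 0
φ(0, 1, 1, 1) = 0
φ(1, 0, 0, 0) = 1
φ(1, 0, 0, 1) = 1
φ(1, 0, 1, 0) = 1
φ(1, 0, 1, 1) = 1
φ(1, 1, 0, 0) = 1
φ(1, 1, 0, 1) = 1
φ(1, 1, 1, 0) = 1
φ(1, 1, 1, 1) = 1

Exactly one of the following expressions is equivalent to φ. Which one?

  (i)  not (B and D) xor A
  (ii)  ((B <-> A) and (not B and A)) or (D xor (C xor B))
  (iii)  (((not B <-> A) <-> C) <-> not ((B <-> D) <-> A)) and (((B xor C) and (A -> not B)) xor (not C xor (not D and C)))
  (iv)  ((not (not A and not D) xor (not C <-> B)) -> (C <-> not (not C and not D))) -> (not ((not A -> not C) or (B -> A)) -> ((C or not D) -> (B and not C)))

(i) fails at (0,1,0,1): the formula yields 0, φ is 1.
(ii) fails at (0,0,0,0): the formula yields 0, φ is 1.
(iii) fails at (0,0,0,1): the formula yields 0, φ is 1.
Only (iv) survives; checking it on all 16 rows confirms it matches φ.

iv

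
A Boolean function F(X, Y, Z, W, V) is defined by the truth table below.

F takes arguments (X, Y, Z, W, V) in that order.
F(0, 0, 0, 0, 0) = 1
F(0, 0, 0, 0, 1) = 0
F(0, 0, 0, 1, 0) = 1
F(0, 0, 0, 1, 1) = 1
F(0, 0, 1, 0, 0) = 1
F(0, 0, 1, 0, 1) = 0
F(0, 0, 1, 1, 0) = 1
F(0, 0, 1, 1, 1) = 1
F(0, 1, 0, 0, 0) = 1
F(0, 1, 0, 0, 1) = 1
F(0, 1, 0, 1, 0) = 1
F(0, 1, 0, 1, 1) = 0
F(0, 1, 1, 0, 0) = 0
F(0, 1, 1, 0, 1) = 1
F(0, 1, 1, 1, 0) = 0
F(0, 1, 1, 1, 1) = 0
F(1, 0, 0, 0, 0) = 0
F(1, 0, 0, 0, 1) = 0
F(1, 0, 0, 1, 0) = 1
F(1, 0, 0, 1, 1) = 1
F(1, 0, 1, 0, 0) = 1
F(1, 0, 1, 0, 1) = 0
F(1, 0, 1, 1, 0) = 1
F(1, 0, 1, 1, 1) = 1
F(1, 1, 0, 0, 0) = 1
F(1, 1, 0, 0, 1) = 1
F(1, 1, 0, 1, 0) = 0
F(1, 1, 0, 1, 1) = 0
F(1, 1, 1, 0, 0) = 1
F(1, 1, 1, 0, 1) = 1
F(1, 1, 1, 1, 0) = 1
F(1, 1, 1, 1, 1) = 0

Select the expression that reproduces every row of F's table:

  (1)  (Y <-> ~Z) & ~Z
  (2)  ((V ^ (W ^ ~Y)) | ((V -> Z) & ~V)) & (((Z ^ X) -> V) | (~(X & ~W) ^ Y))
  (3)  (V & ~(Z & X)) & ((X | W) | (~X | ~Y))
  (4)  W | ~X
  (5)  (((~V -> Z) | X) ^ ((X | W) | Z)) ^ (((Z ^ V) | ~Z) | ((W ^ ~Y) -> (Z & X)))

2

(1) disagrees with F on (0,0,0,0,0) (formula → 0, table → 1); rule it out.
(3) disagrees with F on (0,0,0,0,0) (formula → 0, table → 1); rule it out.
(4) disagrees with F on (0,0,0,0,1) (formula → 1, table → 0); rule it out.
(5) disagrees with F on (0,0,0,1,0) (formula → 0, table → 1); rule it out.
(2) is the remaining candidate, and it agrees with F on all 32 inputs.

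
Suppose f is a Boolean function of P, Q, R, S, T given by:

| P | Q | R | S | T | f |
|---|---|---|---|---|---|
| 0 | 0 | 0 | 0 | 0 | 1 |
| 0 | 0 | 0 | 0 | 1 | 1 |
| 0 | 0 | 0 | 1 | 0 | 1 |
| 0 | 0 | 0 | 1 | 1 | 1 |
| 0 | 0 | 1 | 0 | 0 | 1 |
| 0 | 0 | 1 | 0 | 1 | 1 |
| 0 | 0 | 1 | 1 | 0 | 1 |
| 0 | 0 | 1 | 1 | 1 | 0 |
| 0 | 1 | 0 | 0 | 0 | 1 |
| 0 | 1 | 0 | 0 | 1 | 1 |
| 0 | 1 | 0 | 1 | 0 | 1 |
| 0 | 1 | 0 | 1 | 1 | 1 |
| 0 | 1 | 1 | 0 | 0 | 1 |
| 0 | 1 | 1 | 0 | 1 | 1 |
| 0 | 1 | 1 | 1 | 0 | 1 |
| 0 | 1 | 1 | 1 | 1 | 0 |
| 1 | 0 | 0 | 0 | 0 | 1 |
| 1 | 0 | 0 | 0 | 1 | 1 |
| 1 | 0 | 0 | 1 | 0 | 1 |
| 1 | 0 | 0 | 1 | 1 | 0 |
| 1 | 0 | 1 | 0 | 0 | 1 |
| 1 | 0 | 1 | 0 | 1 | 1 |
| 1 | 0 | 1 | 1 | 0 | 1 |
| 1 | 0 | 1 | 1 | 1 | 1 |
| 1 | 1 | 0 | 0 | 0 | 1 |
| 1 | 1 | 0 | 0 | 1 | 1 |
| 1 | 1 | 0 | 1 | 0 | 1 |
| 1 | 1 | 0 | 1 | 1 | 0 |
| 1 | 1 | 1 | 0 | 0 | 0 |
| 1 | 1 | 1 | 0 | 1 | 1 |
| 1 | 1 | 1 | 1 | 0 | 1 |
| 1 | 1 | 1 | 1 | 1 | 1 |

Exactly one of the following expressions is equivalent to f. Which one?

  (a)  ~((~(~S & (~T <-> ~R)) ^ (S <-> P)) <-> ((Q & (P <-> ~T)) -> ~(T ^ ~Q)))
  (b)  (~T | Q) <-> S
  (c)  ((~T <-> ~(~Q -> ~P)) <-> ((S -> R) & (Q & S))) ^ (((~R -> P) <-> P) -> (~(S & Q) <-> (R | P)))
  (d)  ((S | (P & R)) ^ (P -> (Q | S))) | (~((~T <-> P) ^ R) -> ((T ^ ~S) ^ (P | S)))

(a) fails at (0,0,0,0,0): the formula yields 0, f is 1.
(b) fails at (0,0,0,0,0): the formula yields 0, f is 1.
(c) fails at (0,0,0,0,1): the formula yields 0, f is 1.
That leaves (d). Evaluating it on every row reproduces the table of f exactly.

d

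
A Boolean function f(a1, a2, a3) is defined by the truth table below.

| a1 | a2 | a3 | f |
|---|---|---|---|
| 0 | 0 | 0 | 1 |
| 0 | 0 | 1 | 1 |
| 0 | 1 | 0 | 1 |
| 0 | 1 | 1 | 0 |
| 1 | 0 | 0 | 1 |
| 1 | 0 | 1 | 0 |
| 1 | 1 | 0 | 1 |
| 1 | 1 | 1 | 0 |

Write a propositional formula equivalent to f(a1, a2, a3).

f is 0 on only 3 rows — (0,1,1), (1,0,1), (1,1,1). Writing each as a minterm (¬a1·a2·a3, a1·¬a2·a3, a1·a2·a3) and OR-ing them characterizes exactly where f=0, so f is the negation of that disjunction.

f(a1, a2, a3) = ~((((~a1 & a2) & a3) | ((a1 & ~a2) & a3)) | ((a1 & a2) & a3))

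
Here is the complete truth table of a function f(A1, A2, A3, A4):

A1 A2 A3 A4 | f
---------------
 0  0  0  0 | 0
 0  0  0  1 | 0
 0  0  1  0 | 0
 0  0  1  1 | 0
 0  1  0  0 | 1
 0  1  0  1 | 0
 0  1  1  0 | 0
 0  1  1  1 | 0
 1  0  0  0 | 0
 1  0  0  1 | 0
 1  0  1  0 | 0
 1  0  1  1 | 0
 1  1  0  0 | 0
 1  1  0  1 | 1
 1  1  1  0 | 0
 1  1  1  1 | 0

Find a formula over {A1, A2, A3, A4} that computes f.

f(A1, A2, A3, A4) = (((not A1 and A2) and not A3) and not A4) or (((A1 and A2) and not A3) and A4)

Collect the rows where f=1 — (0,1,0,0), (1,1,0,1) — and write one minterm per row: ¬A1·A2·¬A3·¬A4, A1·A2·¬A3·A4. Their union (logical OR) reproduces the table exactly.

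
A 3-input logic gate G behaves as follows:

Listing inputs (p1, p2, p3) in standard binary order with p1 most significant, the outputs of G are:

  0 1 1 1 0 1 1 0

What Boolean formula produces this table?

G(p1, p2, p3) = not ((((not p1 and not p2) and not p3) or ((p1 and not p2) and not p3)) or ((p1 and p2) and p3))

G is 0 on only 3 rows — (0,0,0), (1,0,0), (1,1,1). Writing each as a minterm (¬p1·¬p2·¬p3, p1·¬p2·¬p3, p1·p2·p3) and OR-ing them characterizes exactly where G=0, so G is the negation of that disjunction.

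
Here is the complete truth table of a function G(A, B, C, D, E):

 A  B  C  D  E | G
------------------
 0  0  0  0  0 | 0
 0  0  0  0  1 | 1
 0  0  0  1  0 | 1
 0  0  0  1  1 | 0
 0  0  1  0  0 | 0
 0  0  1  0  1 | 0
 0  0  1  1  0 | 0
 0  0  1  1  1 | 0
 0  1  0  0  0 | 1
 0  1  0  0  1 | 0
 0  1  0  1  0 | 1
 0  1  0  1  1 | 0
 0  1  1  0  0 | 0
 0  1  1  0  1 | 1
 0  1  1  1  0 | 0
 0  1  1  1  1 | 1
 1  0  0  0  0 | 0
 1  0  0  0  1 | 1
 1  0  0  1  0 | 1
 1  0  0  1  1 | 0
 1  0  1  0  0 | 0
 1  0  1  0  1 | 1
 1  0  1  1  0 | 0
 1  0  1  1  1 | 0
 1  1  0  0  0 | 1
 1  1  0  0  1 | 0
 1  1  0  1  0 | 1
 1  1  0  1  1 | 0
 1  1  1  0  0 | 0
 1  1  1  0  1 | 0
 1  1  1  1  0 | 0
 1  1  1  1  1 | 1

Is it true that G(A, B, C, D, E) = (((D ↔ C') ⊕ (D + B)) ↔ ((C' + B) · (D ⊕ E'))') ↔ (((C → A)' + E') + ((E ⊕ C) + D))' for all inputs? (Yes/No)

Yes

Test each input against both G and the formula:
  A=0, B=0, C=0, D=0, E=0: formula gives 0, G = 0 ✓
  A=0, B=0, C=0, D=0, E=1: formula gives 1, G = 1 ✓
  A=0, B=0, C=0, D=1, E=0: formula gives 1, G = 1 ✓
  A=0, B=0, C=0, D=1, E=1: formula gives 0, G = 0 ✓
  …and likewise for the remaining 28 rows.
Every row agrees, so the formula is equivalent.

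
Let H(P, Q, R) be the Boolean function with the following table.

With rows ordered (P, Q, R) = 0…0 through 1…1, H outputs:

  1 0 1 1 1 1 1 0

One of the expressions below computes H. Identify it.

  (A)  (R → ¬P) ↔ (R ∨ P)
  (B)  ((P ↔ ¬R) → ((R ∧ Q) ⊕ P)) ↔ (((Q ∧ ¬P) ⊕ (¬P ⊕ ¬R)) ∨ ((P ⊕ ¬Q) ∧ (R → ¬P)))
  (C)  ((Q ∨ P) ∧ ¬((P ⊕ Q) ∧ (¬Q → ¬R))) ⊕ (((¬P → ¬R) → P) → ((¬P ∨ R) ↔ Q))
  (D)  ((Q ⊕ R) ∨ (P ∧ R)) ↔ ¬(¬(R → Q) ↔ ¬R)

C

(A) disagrees with H on (0,0,0) (formula → 0, table → 1); rule it out.
(B) disagrees with H on (0,1,1) (formula → 0, table → 1); rule it out.
(D) disagrees with H on (0,0,0) (formula → 0, table → 1); rule it out.
Only (C) survives; checking it on all 8 rows confirms it matches H.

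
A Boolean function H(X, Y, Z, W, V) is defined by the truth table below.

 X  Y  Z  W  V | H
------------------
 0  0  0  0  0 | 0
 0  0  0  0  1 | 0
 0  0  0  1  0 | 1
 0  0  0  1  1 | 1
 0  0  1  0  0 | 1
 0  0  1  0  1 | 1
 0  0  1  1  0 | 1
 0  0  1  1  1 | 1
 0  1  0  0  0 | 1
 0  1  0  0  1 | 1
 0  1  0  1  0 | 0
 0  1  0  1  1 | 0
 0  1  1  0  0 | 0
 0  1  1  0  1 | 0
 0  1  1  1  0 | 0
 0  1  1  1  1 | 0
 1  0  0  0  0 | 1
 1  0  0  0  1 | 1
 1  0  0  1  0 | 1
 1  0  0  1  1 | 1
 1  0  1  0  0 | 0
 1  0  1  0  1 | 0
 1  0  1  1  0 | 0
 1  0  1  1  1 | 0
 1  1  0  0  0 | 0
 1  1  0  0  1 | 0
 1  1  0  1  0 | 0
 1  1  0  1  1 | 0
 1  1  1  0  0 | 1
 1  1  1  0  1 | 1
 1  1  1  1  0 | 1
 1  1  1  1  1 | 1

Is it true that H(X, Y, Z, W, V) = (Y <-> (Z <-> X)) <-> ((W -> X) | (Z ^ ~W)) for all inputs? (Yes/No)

Yes

Test each input against both H and the formula:
  X=0, Y=0, Z=0, W=0, V=0: formula gives 0, H = 0 ✓
  X=0, Y=0, Z=0, W=0, V=1: formula gives 0, H = 0 ✓
  X=0, Y=0, Z=0, W=1, V=0: formula gives 1, H = 1 ✓
  X=0, Y=0, Z=0, W=1, V=1: formula gives 1, H = 1 ✓
  …and likewise for the remaining 28 rows.
No disagreement on any input; they are logically equivalent.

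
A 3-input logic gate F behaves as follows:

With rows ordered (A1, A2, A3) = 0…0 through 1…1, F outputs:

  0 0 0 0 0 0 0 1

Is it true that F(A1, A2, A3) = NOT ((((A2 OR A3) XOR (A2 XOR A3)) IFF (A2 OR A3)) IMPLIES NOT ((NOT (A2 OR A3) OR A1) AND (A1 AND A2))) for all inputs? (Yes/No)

Evaluate NOT ((((A2 OR A3) XOR (A2 XOR A3)) IFF (A2 OR A3)) IMPLIES NOT ((NOT (A2 OR A3) OR A1) AND (A1 AND A2))) on each row and compare to F:
  A1=0, A2=0, A3=0: formula gives 0, F = 0 ✓
  A1=0, A2=0, A3=1: formula gives 0, F = 0 ✓
  A1=0, A2=1, A3=0: formula gives 0, F = 0 ✓
  A1=0, A2=1, A3=1: formula gives 0, F = 0 ✓
  A1=1, A2=0, A3=0: formula gives 0, F = 0 ✓
  … (the remaining 3 rows also agree.)
Every row agrees, so the formula is equivalent.

Yes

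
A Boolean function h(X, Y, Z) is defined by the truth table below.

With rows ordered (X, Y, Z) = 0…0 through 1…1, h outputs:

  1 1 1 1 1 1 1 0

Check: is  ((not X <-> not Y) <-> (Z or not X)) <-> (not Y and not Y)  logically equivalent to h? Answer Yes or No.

Check the formula against h row by row:
  X=0, Y=0, Z=0: formula gives 1, h = 1 ✓
  X=0, Y=0, Z=1: formula gives 1, h = 1 ✓
  X=0, Y=1, Z=0: formula gives 1, h = 1 ✓
  X=0, Y=1, Z=1: formula gives 1, h = 1 ✓
  X=1, Y=0, Z=0: formula gives 1, h = 1 ✓
  X=1, Y=0, Z=1: formula gives 0, but h = 1 ✗
A single disagreement suffices: at (1,0,1) they differ, so the formula does not compute h.

No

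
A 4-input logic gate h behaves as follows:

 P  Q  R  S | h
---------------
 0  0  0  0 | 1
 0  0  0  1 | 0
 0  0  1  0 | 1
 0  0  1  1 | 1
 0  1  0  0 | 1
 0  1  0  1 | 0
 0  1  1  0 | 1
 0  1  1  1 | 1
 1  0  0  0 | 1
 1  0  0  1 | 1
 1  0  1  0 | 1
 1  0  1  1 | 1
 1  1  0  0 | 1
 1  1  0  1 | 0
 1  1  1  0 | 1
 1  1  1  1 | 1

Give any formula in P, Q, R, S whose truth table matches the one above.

h is 0 on only 3 rows — (0,0,0,1), (0,1,0,1), (1,1,0,1). Writing each as a minterm (¬P·¬Q·¬R·S, ¬P·Q·¬R·S, P·Q·¬R·S) and OR-ing them characterizes exactly where h=0, so h is the negation of that disjunction.

h(P, Q, R, S) = (((((P' · Q') · R') · S) + (((P' · Q) · R') · S)) + (((P · Q) · R') · S))'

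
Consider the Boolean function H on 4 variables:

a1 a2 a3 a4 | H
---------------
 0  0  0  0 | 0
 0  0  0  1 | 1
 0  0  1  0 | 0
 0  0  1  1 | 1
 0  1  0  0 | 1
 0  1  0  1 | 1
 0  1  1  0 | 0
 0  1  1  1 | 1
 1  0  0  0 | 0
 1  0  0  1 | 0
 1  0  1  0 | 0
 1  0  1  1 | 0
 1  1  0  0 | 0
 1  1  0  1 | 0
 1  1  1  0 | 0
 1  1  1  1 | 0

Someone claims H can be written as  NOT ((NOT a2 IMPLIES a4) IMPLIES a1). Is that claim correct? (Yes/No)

No

Evaluate NOT ((NOT a2 IMPLIES a4) IMPLIES a1) on each row and compare to H:
  a1=0, a2=0, a3=0, a4=0: formula gives 0, H = 0 ✓
  a1=0, a2=0, a3=0, a4=1: formula gives 1, H = 1 ✓
  a1=0, a2=0, a3=1, a4=0: formula gives 0, H = 0 ✓
  a1=0, a2=0, a3=1, a4=1: formula gives 1, H = 1 ✓
  …
  a1=0, a2=1, a3=1, a4=0: formula gives 1, but H = 0 ✗
A single disagreement suffices: at (0,1,1,0) they differ, so the formula does not compute H.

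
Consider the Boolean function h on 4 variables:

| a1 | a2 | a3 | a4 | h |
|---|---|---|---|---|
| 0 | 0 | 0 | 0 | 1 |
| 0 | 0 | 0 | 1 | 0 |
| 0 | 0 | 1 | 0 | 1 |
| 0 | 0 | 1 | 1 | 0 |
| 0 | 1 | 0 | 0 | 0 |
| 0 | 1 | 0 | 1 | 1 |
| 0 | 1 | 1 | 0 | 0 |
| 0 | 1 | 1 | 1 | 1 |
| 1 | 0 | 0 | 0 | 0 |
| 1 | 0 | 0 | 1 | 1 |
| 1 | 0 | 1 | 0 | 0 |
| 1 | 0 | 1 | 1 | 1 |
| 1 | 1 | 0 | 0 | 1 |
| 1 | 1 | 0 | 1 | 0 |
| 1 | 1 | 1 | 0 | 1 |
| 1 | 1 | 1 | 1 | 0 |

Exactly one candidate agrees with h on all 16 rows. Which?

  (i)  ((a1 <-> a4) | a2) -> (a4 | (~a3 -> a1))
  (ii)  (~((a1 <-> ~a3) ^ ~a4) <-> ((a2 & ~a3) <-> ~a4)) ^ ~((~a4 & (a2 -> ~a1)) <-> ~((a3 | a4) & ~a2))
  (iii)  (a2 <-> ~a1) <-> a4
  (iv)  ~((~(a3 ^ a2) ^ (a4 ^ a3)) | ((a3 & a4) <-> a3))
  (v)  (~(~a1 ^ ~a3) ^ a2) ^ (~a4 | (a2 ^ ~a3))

(i) disagrees with h on (0,0,0,0) (formula → 0, table → 1); rule it out.
(ii) disagrees with h on (0,0,0,1) (formula → 1, table → 0); rule it out.
(iv) disagrees with h on (0,0,0,0) (formula → 0, table → 1); rule it out.
(v) disagrees with h on (0,0,0,0) (formula → 0, table → 1); rule it out.
That leaves (iii). Evaluating it on every row reproduces the table of h exactly.

iii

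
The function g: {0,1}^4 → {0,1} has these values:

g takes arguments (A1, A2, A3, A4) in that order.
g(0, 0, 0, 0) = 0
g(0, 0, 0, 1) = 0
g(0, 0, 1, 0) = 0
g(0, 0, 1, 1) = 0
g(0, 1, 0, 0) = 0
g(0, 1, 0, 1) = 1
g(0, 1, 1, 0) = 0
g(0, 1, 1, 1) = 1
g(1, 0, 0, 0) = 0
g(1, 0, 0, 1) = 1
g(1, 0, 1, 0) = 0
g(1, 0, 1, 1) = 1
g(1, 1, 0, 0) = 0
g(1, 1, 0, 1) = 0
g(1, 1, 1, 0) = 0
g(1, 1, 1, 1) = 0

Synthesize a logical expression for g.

g=1 on 4 inputs: (0,1,0,1), (0,1,1,1), (1,0,0,1), (1,0,1,1). Reading each as a conjunction of literals (¬A1·A2·¬A3·A4, ¬A1·A2·A3·A4, A1·¬A2·¬A3·A4, A1·¬A2·A3·A4) and taking the OR gives the canonical DNF.

g(A1, A2, A3, A4) = (((((~A1 & A2) & ~A3) & A4) | (((~A1 & A2) & A3) & A4)) | (((A1 & ~A2) & ~A3) & A4)) | (((A1 & ~A2) & A3) & A4)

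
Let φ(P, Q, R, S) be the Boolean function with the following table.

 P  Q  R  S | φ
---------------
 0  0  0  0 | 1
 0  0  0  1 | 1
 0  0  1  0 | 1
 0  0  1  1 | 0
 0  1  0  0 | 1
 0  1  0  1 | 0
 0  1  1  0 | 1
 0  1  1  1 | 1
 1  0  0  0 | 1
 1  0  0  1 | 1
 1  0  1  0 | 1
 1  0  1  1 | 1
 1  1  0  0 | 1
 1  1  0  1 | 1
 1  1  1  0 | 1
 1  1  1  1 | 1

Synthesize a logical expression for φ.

φ(P, Q, R, S) = ((((P' · Q') · R) · S) + (((P' · Q) · R') · S))'

There are just 2 zero rows: (0,0,1,1), (0,1,0,1). Their minterms are ¬P·¬Q·R·S, ¬P·Q·¬R·S; the OR of those covers precisely the 0-outputs, and negating it yields φ.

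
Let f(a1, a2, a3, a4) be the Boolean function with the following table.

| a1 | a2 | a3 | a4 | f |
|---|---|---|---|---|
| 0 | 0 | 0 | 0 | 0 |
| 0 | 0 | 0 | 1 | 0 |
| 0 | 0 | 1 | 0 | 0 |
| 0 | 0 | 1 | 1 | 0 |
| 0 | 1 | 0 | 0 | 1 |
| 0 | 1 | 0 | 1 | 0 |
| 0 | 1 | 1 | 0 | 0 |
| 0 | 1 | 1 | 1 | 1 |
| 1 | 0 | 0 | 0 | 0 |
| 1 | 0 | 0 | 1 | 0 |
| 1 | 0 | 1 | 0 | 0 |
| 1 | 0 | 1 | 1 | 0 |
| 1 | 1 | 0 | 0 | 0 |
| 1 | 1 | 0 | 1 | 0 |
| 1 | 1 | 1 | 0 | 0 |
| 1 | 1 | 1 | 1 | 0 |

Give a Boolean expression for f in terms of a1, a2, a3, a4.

f(a1, a2, a3, a4) = (((NOT a1 AND a2) AND NOT a3) AND NOT a4) OR (((NOT a1 AND a2) AND a3) AND a4)

f=1 on 2 inputs: (0,1,0,0), (0,1,1,1). Reading each as a conjunction of literals (¬a1·a2·¬a3·¬a4, ¬a1·a2·a3·a4) and taking the OR gives the canonical DNF.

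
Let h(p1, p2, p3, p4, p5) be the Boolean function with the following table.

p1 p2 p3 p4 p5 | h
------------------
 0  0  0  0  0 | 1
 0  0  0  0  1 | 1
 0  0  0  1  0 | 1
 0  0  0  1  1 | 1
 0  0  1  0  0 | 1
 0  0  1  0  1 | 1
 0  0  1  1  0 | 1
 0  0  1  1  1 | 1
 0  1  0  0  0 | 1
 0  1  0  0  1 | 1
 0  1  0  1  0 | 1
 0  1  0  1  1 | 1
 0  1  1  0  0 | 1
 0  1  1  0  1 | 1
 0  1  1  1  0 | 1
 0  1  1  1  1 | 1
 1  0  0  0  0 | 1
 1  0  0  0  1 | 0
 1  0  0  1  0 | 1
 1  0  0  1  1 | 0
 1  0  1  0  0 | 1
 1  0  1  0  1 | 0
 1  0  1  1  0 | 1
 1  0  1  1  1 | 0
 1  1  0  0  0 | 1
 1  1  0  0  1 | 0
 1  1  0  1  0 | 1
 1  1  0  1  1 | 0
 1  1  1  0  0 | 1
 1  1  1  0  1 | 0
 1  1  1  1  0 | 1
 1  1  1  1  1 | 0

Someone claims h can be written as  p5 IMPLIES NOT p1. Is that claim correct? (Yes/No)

Yes

Evaluate p5 IMPLIES NOT p1 on each row and compare to h:
  p1=0, p2=0, p3=0, p4=0, p5=0: formula gives 1, h = 1 ✓
  p1=0, p2=0, p3=0, p4=0, p5=1: formula gives 1, h = 1 ✓
  p1=0, p2=0, p3=0, p4=1, p5=0: formula gives 1, h = 1 ✓
  p1=0, p2=0, p3=0, p4=1, p5=1: formula gives 1, h = 1 ✓
  … (the remaining 28 rows also agree.)
No disagreement on any input; they are logically equivalent.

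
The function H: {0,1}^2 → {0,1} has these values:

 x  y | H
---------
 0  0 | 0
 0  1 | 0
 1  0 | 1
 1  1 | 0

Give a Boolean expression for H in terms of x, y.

H(x, y) = x and not y

1 only at (1,0): x AND NOT y.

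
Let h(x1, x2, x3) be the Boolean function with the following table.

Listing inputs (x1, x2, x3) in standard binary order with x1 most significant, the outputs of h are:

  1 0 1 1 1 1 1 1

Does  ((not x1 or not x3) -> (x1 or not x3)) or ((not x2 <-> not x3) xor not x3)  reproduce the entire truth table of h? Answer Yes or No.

Yes

Check the formula against h row by row:
  x1=0, x2=0, x3=0: formula gives 1, h = 1 ✓
  x1=0, x2=0, x3=1: formula gives 0, h = 0 ✓
  x1=0, x2=1, x3=0: formula gives 1, h = 1 ✓
  x1=0, x2=1, x3=1: formula gives 1, h = 1 ✓
  x1=1, x2=0, x3=0: formula gives 1, h = 1 ✓
  … (the remaining 3 rows also agree.)
No disagreement on any input; they are logically equivalent.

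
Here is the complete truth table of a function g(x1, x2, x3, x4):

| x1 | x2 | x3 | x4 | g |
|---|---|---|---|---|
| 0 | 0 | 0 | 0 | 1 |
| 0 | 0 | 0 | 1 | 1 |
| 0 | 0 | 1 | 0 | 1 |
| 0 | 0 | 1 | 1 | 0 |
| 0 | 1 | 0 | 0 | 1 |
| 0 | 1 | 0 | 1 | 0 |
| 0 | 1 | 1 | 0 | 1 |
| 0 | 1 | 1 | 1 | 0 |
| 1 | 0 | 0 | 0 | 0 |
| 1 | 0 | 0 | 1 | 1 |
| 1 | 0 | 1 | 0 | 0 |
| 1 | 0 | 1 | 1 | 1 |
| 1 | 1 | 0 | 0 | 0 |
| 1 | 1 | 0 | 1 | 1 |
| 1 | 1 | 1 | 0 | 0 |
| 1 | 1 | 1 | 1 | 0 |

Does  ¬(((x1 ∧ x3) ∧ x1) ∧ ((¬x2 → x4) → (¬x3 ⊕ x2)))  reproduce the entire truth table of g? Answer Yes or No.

Evaluate ¬(((x1 ∧ x3) ∧ x1) ∧ ((¬x2 → x4) → (¬x3 ⊕ x2))) on each row and compare to g:
  x1=0, x2=0, x3=0, x4=0: formula gives 1, g = 1 ✓
  x1=0, x2=0, x3=0, x4=1: formula gives 1, g = 1 ✓
  x1=0, x2=0, x3=1, x4=0: formula gives 1, g = 1 ✓
  x1=0, x2=0, x3=1, x4=1: formula gives 1, but g = 0 ✗
A single disagreement suffices: at (0,0,1,1) they differ, so the formula does not compute g.

No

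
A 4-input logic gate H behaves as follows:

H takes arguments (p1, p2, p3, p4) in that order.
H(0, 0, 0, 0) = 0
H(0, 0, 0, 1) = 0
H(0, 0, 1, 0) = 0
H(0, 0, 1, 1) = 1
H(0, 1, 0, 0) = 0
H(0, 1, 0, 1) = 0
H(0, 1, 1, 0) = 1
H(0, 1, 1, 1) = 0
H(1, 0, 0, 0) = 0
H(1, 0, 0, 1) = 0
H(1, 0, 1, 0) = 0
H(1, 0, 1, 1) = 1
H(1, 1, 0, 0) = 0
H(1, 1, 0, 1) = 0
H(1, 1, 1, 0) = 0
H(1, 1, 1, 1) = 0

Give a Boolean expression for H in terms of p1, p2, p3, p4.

Collect the rows where H=1 — (0,0,1,1), (0,1,1,0), (1,0,1,1) — and write one minterm per row: ¬p1·¬p2·p3·p4, ¬p1·p2·p3·¬p4, p1·¬p2·p3·p4. Their union (logical OR) reproduces the table exactly.

H(p1, p2, p3, p4) = ((((p1' · p2') · p3) · p4) + (((p1' · p2) · p3) · p4')) + (((p1 · p2') · p3) · p4)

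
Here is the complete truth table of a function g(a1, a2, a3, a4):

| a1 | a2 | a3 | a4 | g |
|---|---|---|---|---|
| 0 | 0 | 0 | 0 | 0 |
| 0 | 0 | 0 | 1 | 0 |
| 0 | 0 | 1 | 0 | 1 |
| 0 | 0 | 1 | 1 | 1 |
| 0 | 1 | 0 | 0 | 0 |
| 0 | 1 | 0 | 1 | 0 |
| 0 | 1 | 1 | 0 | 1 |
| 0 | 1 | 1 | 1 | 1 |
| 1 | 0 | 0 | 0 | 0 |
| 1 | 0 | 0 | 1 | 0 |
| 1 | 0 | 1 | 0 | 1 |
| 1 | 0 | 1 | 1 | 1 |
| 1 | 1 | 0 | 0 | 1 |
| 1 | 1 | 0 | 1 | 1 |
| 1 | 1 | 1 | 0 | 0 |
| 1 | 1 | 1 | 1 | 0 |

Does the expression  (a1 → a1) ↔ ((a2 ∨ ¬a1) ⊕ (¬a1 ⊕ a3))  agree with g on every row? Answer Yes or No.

Yes

Evaluate (a1 → a1) ↔ ((a2 ∨ ¬a1) ⊕ (¬a1 ⊕ a3)) on each row and compare to g:
  a1=0, a2=0, a3=0, a4=0: formula gives 0, g = 0 ✓
  a1=0, a2=0, a3=0, a4=1: formula gives 0, g = 0 ✓
  a1=0, a2=0, a3=1, a4=0: formula gives 1, g = 1 ✓
  a1=0, a2=0, a3=1, a4=1: formula gives 1, g = 1 ✓
  … (the remaining 12 rows also agree.)
Every row agrees, so the formula is equivalent.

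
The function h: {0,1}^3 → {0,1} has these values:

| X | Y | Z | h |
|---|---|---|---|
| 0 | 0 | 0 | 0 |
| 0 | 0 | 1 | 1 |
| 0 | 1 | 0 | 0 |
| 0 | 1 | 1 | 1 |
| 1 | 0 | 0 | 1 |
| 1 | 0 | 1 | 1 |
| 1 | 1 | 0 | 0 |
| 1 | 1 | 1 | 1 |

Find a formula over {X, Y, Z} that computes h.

h(X, Y, Z) = ~((((~X & ~Y) & ~Z) | ((~X & Y) & ~Z)) | ((X & Y) & ~Z))

The 0-rows are (0,0,0), (0,1,0), (1,1,0). Take each as a conjunction (¬X·¬Y·¬Z, ¬X·Y·¬Z, X·Y·¬Z), form their disjunction, and complement — that gives a formula that is 1 everywhere h is.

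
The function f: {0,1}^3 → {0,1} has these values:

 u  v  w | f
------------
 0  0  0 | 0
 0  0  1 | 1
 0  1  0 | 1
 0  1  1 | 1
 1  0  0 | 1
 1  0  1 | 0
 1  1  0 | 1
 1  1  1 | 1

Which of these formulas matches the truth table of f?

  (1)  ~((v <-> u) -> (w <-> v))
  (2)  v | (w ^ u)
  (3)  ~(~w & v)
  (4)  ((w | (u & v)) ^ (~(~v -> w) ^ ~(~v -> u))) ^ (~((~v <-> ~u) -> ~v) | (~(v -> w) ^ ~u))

2

(1) disagrees with f on (0,1,0) (formula → 0, table → 1); rule it out.
(3) disagrees with f on (0,0,0) (formula → 1, table → 0); rule it out.
(4) disagrees with f on (0,0,0) (formula → 1, table → 0); rule it out.
(2) is the remaining candidate, and it agrees with f on all 8 inputs.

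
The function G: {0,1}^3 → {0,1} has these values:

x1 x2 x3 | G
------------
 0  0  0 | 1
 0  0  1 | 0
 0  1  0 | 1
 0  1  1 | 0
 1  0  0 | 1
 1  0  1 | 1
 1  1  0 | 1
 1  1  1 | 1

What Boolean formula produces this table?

There are just 2 zero rows: (0,0,1), (0,1,1). Their minterms are ¬x1·¬x2·x3, ¬x1·x2·x3; the OR of those covers precisely the 0-outputs, and negating it yields G.

G(x1, x2, x3) = (((x1' · x2') · x3) + ((x1' · x2) · x3))'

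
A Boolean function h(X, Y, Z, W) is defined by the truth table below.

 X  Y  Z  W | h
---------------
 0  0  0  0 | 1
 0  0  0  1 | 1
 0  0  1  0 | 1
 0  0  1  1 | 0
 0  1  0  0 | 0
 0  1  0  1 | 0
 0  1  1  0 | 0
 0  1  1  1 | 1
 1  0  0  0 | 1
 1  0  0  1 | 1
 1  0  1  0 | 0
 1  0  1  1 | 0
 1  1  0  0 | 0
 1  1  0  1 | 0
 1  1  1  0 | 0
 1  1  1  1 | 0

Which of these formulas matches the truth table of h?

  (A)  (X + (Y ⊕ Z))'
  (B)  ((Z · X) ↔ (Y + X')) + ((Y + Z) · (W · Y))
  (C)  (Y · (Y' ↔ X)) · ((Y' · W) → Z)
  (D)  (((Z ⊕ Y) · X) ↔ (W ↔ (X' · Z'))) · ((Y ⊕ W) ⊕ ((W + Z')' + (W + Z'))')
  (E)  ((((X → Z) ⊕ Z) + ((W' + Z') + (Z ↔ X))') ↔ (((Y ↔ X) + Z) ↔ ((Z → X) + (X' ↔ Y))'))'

E

(A) fails at (0,0,1,0): the formula yields 0, h is 1.
(B) fails at (0,0,0,0): the formula yields 0, h is 1.
(C) fails at (0,0,0,0): the formula yields 0, h is 1.
(D) fails at (0,0,0,0): the formula yields 0, h is 1.
(E) is the remaining candidate, and it agrees with h on all 16 inputs.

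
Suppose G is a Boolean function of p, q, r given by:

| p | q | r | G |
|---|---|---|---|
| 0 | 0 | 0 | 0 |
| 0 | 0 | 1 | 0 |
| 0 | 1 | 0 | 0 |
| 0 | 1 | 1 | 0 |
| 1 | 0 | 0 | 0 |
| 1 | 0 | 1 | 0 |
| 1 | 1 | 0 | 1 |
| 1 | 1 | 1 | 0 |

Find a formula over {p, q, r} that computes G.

G(p, q, r) = (p ∧ q) ∧ ¬r

Only row (1,1,0) gives 1. That row's minterm p·q·¬r is G directly.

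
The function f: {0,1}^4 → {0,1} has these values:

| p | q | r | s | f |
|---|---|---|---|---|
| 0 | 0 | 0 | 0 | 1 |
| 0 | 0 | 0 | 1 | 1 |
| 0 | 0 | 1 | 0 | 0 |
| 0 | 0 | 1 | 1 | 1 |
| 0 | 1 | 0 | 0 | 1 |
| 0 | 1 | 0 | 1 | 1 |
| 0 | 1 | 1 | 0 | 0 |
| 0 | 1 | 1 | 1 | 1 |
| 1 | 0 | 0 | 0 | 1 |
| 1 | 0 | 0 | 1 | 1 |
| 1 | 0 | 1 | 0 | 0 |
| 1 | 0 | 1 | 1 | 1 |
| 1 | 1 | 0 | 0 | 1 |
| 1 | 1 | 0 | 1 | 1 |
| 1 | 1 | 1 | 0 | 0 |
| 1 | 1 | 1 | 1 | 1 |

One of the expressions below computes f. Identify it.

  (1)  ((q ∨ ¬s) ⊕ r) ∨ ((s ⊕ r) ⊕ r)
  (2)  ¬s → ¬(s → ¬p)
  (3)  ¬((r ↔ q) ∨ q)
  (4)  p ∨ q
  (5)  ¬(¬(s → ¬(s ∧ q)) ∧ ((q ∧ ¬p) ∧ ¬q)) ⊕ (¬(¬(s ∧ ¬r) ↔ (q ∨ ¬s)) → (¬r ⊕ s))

1

(2): at (0,0,0,0) it gives 0, but f = 1 — eliminated.
(3): at (0,0,0,0) it gives 0, but f = 1 — eliminated.
(4): at (0,0,0,0) it gives 0, but f = 1 — eliminated.
(5): at (0,0,0,0) it gives 0, but f = 1 — eliminated.
(1) is the remaining candidate, and it agrees with f on all 16 inputs.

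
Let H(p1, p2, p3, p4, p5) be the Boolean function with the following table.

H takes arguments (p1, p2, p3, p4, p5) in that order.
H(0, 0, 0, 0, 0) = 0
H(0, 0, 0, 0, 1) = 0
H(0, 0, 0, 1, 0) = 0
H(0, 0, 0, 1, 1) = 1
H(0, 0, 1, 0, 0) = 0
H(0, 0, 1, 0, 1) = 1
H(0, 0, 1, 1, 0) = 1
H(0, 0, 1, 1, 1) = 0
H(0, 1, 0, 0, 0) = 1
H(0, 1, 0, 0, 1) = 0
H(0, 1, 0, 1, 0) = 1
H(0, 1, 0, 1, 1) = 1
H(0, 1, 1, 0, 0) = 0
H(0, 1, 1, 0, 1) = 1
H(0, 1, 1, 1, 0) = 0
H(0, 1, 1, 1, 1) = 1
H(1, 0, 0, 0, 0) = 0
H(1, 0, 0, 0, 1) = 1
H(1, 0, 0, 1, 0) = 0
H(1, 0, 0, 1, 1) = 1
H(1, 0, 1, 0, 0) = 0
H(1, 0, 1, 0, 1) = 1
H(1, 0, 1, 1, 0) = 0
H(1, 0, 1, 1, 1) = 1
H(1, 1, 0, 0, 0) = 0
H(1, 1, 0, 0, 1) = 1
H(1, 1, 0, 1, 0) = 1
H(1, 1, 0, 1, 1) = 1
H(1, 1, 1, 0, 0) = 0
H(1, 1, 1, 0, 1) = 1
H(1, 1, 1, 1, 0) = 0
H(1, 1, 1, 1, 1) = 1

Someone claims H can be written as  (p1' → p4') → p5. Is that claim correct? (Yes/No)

Test each input against both H and the formula:
  p1=0, p2=0, p3=0, p4=0, p5=0: formula gives 0, H = 0 ✓
  p1=0, p2=0, p3=0, p4=0, p5=1: formula gives 1, but H = 0 ✗
Row (0,0,0,0,1) is a counterexample, so the formula is not equivalent to H.

No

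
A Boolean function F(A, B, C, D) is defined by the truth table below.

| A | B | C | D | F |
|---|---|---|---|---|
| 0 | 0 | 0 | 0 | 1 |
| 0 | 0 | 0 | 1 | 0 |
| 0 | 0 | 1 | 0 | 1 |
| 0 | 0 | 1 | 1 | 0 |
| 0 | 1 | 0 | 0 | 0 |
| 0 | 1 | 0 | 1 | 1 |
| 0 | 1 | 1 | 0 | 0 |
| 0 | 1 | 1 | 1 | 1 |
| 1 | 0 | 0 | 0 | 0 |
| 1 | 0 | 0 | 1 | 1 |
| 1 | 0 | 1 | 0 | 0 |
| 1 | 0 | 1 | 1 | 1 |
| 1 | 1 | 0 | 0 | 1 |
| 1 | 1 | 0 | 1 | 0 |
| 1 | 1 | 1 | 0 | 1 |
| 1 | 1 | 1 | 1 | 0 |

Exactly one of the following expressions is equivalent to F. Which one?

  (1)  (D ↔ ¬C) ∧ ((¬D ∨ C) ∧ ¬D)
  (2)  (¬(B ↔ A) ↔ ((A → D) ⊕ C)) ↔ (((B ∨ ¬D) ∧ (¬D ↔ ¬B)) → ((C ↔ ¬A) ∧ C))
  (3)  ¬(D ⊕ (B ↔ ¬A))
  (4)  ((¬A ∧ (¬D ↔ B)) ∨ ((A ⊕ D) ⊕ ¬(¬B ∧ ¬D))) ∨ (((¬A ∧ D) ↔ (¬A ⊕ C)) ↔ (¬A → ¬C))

3

(1) fails at (0,0,0,0): the formula yields 0, F is 1.
(2) fails at (0,0,1,1): the formula yields 1, F is 0.
(4) fails at (0,0,0,0): the formula yields 0, F is 1.
Only (3) survives; checking it on all 16 rows confirms it matches F.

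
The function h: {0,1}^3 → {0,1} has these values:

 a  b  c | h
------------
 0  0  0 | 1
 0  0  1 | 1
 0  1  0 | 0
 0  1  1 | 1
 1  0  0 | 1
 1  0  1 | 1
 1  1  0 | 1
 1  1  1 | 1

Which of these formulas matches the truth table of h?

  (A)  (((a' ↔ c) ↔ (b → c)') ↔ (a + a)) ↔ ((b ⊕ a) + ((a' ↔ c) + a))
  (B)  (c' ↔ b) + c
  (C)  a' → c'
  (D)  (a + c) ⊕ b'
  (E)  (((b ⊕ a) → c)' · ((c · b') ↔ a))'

E

(A): at (0,1,0) it gives 1, but h = 0 — eliminated.
(B): at (0,0,0) it gives 0, but h = 1 — eliminated.
(C): at (0,0,1) it gives 0, but h = 1 — eliminated.
(D): at (0,0,1) it gives 0, but h = 1 — eliminated.
Only (E) survives; checking it on all 8 rows confirms it matches h.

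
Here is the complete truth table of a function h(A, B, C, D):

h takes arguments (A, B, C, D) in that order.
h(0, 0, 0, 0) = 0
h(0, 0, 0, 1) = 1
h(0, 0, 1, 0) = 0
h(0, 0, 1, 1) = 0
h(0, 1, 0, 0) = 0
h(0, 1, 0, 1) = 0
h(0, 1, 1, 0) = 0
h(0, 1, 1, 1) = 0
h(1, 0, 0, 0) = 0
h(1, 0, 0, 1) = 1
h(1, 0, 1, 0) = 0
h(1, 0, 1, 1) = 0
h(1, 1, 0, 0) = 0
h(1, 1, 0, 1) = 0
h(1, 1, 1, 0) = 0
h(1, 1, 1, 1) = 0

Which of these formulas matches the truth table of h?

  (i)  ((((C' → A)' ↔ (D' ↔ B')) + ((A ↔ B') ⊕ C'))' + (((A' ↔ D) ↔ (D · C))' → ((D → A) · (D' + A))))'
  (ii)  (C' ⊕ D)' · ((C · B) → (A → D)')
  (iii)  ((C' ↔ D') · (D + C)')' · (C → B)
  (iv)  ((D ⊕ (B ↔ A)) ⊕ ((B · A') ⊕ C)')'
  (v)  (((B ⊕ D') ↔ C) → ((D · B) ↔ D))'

(i) disagrees with h on (0,1,0,1) (formula → 1, table → 0); rule it out.
(ii) disagrees with h on (0,0,1,0) (formula → 1, table → 0); rule it out.
(iii) disagrees with h on (0,1,0,1) (formula → 1, table → 0); rule it out.
(iv) disagrees with h on (0,0,0,0) (formula → 1, table → 0); rule it out.
Only (v) survives; checking it on all 16 rows confirms it matches h.

v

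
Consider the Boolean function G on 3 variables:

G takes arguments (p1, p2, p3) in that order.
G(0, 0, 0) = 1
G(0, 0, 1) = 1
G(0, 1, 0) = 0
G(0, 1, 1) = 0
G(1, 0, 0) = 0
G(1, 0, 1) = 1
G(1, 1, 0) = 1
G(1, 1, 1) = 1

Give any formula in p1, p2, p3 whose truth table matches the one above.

G(p1, p2, p3) = ~((((~p1 & p2) & ~p3) | ((~p1 & p2) & p3)) | ((p1 & ~p2) & ~p3))

The 0-rows are (0,1,0), (0,1,1), (1,0,0). Take each as a conjunction (¬p1·p2·¬p3, ¬p1·p2·p3, p1·¬p2·¬p3), form their disjunction, and complement — that gives a formula that is 1 everywhere G is.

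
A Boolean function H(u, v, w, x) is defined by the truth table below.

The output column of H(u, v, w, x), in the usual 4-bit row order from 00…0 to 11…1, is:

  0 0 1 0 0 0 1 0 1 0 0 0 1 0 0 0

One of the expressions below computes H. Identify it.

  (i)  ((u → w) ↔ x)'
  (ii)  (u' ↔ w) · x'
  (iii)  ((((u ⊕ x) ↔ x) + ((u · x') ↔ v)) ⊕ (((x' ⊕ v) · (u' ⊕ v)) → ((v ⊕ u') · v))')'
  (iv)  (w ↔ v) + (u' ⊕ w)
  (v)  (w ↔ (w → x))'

(i) fails at (0,0,0,0): the formula yields 1, H is 0.
(iii) fails at (0,0,0,0): the formula yields 1, H is 0.
(iv) fails at (0,0,0,0): the formula yields 1, H is 0.
(v) fails at (0,0,0,0): the formula yields 1, H is 0.
That leaves (ii). Evaluating it on every row reproduces the table of H exactly.

ii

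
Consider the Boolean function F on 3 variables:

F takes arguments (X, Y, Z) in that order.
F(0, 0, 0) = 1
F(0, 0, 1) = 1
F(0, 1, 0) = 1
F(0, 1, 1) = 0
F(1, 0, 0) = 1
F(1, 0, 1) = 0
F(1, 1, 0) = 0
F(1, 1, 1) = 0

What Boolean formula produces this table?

F(X, Y, Z) = ((((¬X ∧ ¬Y) ∧ ¬Z) ∨ ((¬X ∧ ¬Y) ∧ Z)) ∨ ((¬X ∧ Y) ∧ ¬Z)) ∨ ((X ∧ ¬Y) ∧ ¬Z)

Collect the rows where F=1 — (0,0,0), (0,0,1), (0,1,0), (1,0,0) — and write one minterm per row: ¬X·¬Y·¬Z, ¬X·¬Y·Z, ¬X·Y·¬Z, X·¬Y·¬Z. Their union (logical OR) reproduces the table exactly.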